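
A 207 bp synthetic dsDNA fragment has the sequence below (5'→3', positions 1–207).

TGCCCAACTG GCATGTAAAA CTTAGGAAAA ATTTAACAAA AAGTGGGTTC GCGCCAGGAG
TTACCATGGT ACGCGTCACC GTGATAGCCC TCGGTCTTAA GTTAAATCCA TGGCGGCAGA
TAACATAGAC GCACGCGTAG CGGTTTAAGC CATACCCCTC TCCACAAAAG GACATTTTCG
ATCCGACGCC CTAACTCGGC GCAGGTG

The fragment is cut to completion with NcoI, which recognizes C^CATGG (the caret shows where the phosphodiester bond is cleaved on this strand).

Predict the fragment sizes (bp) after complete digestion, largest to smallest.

99, 64, 44 bp

NcoI sites (CCATGG) start at positions 64, 108.
NcoI cuts after the first base of each site, so after positions 64, 108.
Linear molecule, 2 cuts → 3 fragments:
  1–64 → 64 bp
  65–108 → 44 bp
  109–207 → 99 bp
Sorted largest to smallest: 99, 64, 44 bp.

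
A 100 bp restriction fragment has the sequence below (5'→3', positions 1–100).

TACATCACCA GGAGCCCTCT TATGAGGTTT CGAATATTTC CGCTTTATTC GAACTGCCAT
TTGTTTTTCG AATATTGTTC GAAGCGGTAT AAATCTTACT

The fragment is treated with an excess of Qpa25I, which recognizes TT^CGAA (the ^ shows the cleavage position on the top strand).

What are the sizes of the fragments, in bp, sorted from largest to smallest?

30, 21, 19, 19, 11 bp

Qpa25I sites (TTCGAA) start at positions 29, 48, 67, 78.
Qpa25I cuts after base 2 of each site, so after positions 30, 49, 68, 79.
Linear molecule, 4 cuts → 5 fragments:
  1–30 → 30 bp
  31–49 → 19 bp
  50–68 → 19 bp
  69–79 → 11 bp
  80–100 → 21 bp
Sorted largest to smallest: 30, 21, 19, 19, 11 bp.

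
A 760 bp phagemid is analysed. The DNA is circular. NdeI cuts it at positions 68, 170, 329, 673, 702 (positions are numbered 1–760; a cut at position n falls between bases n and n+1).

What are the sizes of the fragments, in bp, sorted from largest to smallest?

Circular molecule, 5 cuts → 5 fragments:
  170 − 68 = 102 bp
  329 − 170 = 159 bp
  673 − 329 = 344 bp
  702 − 673 = 29 bp
  wrap: 760 − 702 + 68 = 126 bp
Sorted largest to smallest: 344, 159, 126, 102, 29 bp.

344, 159, 126, 102, 29 bp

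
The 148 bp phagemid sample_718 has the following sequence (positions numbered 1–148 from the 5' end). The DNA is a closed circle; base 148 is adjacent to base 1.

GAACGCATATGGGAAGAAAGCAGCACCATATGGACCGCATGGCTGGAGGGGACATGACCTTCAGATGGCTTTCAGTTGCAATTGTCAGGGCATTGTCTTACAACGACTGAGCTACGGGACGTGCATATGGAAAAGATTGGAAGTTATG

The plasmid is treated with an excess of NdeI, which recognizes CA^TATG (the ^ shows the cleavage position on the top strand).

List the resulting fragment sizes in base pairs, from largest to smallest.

NdeI sites (CATATG) start at positions 6, 27, 124.
NdeI cuts after base 2 of each site, so after positions 7, 28, 125.
Circular molecule, 3 cuts → 3 fragments:
  8–28 → 21 bp
  29–125 → 97 bp
  126–148 then 1–7 → 23 + 7 = 30 bp
Sorted largest to smallest: 97, 30, 21 bp.

97, 30, 21 bp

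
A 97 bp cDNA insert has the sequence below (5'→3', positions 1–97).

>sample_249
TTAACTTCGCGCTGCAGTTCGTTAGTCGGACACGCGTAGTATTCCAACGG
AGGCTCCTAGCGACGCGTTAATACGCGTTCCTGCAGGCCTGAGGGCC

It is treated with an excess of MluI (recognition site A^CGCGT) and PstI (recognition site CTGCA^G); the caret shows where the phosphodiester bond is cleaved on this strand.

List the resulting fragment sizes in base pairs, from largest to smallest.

MluI sites (ACGCGT) start at positions 32, 63, 73.
MluI cuts after the first base of each site, so after positions 32, 63, 73.
PstI sites (CTGCAG) start at positions 12, 81.
PstI cuts after base 5 of each site (before the last base), so after positions 16, 85.
Combined cut positions: 16, 32, 63, 73, 85.
Linear molecule, 5 cuts → 6 fragments:
  1–16 → 16 bp
  17–32 → 16 bp
  33–63 → 31 bp
  64–73 → 10 bp
  74–85 → 12 bp
  86–97 → 12 bp
Sorted largest to smallest: 31, 16, 16, 12, 12, 10 bp.

31, 16, 16, 12, 12, 10 bp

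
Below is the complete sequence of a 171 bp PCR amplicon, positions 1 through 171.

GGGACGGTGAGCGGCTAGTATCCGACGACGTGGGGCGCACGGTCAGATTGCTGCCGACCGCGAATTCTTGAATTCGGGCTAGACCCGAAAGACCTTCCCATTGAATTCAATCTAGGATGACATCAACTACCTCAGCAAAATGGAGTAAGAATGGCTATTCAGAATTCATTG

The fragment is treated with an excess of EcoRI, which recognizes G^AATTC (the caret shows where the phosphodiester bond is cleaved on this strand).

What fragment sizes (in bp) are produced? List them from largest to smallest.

62, 59, 33, 9, 8 bp

EcoRI sites (GAATTC) start at positions 62, 70, 103, 162.
EcoRI cuts after the first base of each site, so after positions 62, 70, 103, 162.
Linear molecule, 4 cuts → 5 fragments:
  1–62 → 62 bp
  63–70 → 8 bp
  71–103 → 33 bp
  104–162 → 59 bp
  163–171 → 9 bp
Sorted largest to smallest: 62, 59, 33, 9, 8 bp.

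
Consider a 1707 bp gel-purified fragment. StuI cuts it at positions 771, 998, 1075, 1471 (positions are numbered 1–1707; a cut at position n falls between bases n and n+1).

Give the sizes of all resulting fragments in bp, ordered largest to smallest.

771, 396, 236, 227, 77 bp

Linear molecule, 4 cuts → 5 fragments:
  771 − 0 = 771 bp
  998 − 771 = 227 bp
  1075 − 998 = 77 bp
  1471 − 1075 = 396 bp
  1707 − 1471 = 236 bp
Sorted largest to smallest: 771, 396, 236, 227, 77 bp.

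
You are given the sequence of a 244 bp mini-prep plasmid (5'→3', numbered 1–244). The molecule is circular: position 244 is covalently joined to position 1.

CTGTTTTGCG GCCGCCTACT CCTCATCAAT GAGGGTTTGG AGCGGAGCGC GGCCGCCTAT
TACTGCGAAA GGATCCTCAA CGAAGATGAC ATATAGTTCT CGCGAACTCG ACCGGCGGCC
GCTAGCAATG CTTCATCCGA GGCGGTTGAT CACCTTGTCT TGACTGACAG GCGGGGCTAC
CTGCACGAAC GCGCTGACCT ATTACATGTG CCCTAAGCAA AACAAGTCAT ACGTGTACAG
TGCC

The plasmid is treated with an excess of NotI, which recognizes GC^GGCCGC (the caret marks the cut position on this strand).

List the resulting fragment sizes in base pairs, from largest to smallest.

NotI sites (GCGGCCGC) start at positions 8, 49, 115.
NotI cuts after base 2 of each site, so after positions 9, 50, 116.
Circular molecule, 3 cuts → 3 fragments:
  10–50 → 41 bp
  51–116 → 66 bp
  117–244 then 1–9 → 128 + 9 = 137 bp
Sorted largest to smallest: 137, 66, 41 bp.

137, 66, 41 bp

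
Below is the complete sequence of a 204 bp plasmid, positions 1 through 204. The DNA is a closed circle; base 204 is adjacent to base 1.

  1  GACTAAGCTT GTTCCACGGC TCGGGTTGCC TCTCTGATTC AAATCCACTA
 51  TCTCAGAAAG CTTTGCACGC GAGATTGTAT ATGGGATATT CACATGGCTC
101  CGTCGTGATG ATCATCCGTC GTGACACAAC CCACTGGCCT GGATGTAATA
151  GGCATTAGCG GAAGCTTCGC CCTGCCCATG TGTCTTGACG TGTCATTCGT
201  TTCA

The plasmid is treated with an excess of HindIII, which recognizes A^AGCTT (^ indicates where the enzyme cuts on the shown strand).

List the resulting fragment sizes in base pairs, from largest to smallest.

HindIII sites (AAGCTT) start at positions 5, 58, 162.
HindIII cuts after the first base of each site, so after positions 5, 58, 162.
Circular molecule, 3 cuts → 3 fragments:
  6–58 → 53 bp
  59–162 → 104 bp
  163–204 then 1–5 → 42 + 5 = 47 bp
Sorted largest to smallest: 104, 53, 47 bp.

104, 53, 47 bp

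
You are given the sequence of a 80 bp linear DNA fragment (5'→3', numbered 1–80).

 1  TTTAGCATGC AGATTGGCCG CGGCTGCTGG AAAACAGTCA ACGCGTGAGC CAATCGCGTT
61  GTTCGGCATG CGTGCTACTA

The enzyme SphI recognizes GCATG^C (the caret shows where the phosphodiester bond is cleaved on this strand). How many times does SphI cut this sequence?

2

GCATGC occurs starting at positions 5, 66.
SphI cuts at 2 sites.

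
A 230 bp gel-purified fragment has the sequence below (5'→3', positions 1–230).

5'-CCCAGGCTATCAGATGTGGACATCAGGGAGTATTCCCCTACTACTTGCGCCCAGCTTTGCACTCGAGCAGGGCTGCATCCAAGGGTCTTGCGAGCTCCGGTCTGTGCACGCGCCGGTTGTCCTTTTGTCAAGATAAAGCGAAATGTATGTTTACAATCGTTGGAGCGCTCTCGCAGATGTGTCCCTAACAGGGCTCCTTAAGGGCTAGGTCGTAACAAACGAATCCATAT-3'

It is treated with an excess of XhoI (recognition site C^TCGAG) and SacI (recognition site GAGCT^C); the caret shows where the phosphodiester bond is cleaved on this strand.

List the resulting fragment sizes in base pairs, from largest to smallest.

The XhoI site (CTCGAG) starts at position 62.
XhoI cuts after the first base of each site, so after position 62.
The SacI site (GAGCTC) starts at position 92.
SacI cuts after base 5 of each site (before the last base), so after position 96.
Combined cut positions: 62, 96.
Linear molecule, 2 cuts → 3 fragments:
  1–62 → 62 bp
  63–96 → 34 bp
  97–230 → 134 bp
Sorted largest to smallest: 134, 62, 34 bp.

134, 62, 34 bp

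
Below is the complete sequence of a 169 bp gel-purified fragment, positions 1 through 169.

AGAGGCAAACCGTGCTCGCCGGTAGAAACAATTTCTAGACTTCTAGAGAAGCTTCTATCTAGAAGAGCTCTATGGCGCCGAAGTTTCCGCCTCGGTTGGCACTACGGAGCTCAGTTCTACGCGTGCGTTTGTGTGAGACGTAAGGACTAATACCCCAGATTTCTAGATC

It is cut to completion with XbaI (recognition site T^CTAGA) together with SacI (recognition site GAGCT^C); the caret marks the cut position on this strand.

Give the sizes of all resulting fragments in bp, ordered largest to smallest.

51, 42, 34, 16, 11, 8, 7 bp

XbaI sites (TCTAGA) start at positions 34, 42, 58, 162.
XbaI cuts after the first base of each site, so after positions 34, 42, 58, 162.
SacI sites (GAGCTC) start at positions 65, 107.
SacI cuts after base 5 of each site (before the last base), so after positions 69, 111.
Combined cut positions: 34, 42, 58, 69, 111, 162.
Linear molecule, 6 cuts → 7 fragments:
  1–34 → 34 bp
  35–42 → 8 bp
  43–58 → 16 bp
  59–69 → 11 bp
  70–111 → 42 bp
  112–162 → 51 bp
  163–169 → 7 bp
Sorted largest to smallest: 51, 42, 34, 16, 11, 8, 7 bp.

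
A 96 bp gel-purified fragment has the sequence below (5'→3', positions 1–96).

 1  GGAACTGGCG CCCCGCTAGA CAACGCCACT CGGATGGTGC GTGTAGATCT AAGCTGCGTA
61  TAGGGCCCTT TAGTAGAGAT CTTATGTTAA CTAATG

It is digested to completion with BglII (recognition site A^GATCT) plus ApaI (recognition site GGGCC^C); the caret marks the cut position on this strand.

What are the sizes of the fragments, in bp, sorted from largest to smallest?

BglII sites (AGATCT) start at positions 45, 77.
BglII cuts after the first base of each site, so after positions 45, 77.
The ApaI site (GGGCCC) starts at position 63.
ApaI cuts after base 5 of each site (before the last base), so after position 67.
Combined cut positions: 45, 67, 77.
Linear molecule, 3 cuts → 4 fragments:
  1–45 → 45 bp
  46–67 → 22 bp
  68–77 → 10 bp
  78–96 → 19 bp
Sorted largest to smallest: 45, 22, 19, 10 bp.

45, 22, 19, 10 bp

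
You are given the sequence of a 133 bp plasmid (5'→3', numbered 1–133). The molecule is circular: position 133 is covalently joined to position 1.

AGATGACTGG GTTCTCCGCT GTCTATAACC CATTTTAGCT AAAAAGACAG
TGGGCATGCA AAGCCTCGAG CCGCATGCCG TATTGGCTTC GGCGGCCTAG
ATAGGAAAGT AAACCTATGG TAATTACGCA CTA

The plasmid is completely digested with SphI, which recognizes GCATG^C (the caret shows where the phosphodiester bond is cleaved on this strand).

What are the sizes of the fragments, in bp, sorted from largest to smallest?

114, 19 bp

SphI sites (GCATGC) start at positions 54, 73.
SphI cuts after base 5 of each site (before the last base), so after positions 58, 77.
Circular molecule, 2 cuts → 2 fragments:
  59–77 → 19 bp
  78–133 then 1–58 → 56 + 58 = 114 bp
Sorted largest to smallest: 114, 19 bp.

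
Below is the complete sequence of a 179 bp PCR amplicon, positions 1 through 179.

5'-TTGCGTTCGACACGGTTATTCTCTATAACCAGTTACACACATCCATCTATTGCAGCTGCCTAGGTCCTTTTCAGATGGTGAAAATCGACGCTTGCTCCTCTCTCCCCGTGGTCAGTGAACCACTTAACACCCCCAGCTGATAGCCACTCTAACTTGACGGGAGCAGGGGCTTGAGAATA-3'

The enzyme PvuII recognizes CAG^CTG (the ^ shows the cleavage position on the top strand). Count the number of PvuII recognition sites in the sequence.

CAGCTG occurs starting at positions 53, 134.
PvuII cuts at 2 sites.

2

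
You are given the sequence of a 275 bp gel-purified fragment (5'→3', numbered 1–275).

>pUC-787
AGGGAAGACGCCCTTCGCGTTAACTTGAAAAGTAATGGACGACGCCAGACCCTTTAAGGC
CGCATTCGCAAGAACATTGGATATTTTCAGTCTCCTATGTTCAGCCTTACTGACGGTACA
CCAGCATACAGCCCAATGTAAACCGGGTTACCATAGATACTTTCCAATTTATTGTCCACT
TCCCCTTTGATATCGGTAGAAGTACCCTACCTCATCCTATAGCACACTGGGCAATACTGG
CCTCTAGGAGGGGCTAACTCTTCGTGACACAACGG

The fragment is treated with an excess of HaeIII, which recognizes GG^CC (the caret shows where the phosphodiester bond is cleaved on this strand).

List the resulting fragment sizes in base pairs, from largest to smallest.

181, 59, 35 bp

HaeIII sites (GGCC) start at positions 58, 239.
HaeIII cuts after base 2 of each site, so after positions 59, 240.
Linear molecule, 2 cuts → 3 fragments:
  1–59 → 59 bp
  60–240 → 181 bp
  241–275 → 35 bp
Sorted largest to smallest: 181, 59, 35 bp.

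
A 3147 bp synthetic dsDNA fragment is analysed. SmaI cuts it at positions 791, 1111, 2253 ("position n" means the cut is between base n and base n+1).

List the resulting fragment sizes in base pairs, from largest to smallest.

1142, 894, 791, 320 bp

Linear molecule, 3 cuts → 4 fragments:
  791 − 0 = 791 bp
  1111 − 791 = 320 bp
  2253 − 1111 = 1142 bp
  3147 − 2253 = 894 bp
Sorted largest to smallest: 1142, 894, 791, 320 bp.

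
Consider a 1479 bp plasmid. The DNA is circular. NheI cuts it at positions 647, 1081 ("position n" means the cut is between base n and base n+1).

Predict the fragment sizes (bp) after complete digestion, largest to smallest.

1045, 434 bp

Circular molecule, 2 cuts → 2 fragments:
  1081 − 647 = 434 bp
  wrap: 1479 − 1081 + 647 = 1045 bp
Sorted largest to smallest: 1045, 434 bp.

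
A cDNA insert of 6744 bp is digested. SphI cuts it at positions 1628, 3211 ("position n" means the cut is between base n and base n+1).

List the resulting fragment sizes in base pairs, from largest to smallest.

Linear molecule, 2 cuts → 3 fragments:
  1628 − 0 = 1628 bp
  3211 − 1628 = 1583 bp
  6744 − 3211 = 3533 bp
Sorted largest to smallest: 3533, 1628, 1583 bp.

3533, 1628, 1583 bp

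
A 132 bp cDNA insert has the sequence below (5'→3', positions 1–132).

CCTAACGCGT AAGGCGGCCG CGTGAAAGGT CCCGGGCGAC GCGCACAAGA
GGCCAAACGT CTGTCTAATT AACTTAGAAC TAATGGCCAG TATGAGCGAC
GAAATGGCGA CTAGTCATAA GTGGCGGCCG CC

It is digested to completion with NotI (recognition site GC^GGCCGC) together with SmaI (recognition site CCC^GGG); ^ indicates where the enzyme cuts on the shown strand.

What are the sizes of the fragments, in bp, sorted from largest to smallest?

92, 18, 15, 7 bp

NotI sites (GCGGCCGC) start at positions 14, 124.
NotI cuts after base 2 of each site, so after positions 15, 125.
The SmaI site (CCCGGG) starts at position 31.
SmaI cuts after base 3 of each site, so after position 33.
Combined cut positions: 15, 33, 125.
Linear molecule, 3 cuts → 4 fragments:
  1–15 → 15 bp
  16–33 → 18 bp
  34–125 → 92 bp
  126–132 → 7 bp
Sorted largest to smallest: 92, 18, 15, 7 bp.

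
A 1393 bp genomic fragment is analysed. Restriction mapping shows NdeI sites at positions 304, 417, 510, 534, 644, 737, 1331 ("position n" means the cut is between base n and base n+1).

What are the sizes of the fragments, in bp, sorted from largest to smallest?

594, 304, 113, 110, 93, 93, 62, 24 bp

Linear molecule, 7 cuts → 8 fragments:
  304 − 0 = 304 bp
  417 − 304 = 113 bp
  510 − 417 = 93 bp
  534 − 510 = 24 bp
  644 − 534 = 110 bp
  737 − 644 = 93 bp
  1331 − 737 = 594 bp
  1393 − 1331 = 62 bp
Sorted largest to smallest: 594, 304, 113, 110, 93, 93, 62, 24 bp.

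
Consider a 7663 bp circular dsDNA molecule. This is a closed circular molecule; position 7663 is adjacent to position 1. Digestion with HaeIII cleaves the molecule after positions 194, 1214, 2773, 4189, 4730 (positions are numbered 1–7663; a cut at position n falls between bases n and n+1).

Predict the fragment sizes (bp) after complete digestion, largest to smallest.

Circular molecule, 5 cuts → 5 fragments:
  1214 − 194 = 1020 bp
  2773 − 1214 = 1559 bp
  4189 − 2773 = 1416 bp
  4730 − 4189 = 541 bp
  wrap: 7663 − 4730 + 194 = 3127 bp
Sorted largest to smallest: 3127, 1559, 1416, 1020, 541 bp.

3127, 1559, 1416, 1020, 541 bp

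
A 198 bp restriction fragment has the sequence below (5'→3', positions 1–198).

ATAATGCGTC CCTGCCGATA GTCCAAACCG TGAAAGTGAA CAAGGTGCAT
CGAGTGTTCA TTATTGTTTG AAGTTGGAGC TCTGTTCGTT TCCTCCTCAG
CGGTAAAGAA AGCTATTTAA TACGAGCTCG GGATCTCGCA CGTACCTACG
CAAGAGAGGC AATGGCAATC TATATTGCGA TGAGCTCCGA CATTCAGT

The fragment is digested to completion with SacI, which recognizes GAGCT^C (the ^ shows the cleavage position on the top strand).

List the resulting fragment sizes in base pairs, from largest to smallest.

81, 58, 47, 12 bp

SacI sites (GAGCTC) start at positions 77, 124, 182.
SacI cuts after base 5 of each site (before the last base), so after positions 81, 128, 186.
Linear molecule, 3 cuts → 4 fragments:
  1–81 → 81 bp
  82–128 → 47 bp
  129–186 → 58 bp
  187–198 → 12 bp
Sorted largest to smallest: 81, 58, 47, 12 bp.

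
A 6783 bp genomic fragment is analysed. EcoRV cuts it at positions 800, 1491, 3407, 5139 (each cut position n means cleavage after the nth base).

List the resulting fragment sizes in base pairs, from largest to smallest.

Linear molecule, 4 cuts → 5 fragments:
  800 − 0 = 800 bp
  1491 − 800 = 691 bp
  3407 − 1491 = 1916 bp
  5139 − 3407 = 1732 bp
  6783 − 5139 = 1644 bp
Sorted largest to smallest: 1916, 1732, 1644, 800, 691 bp.

1916, 1732, 1644, 800, 691 bp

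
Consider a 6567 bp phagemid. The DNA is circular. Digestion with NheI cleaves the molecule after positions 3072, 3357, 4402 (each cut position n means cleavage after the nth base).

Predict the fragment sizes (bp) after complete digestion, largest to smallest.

5237, 1045, 285 bp

Circular molecule, 3 cuts → 3 fragments:
  3357 − 3072 = 285 bp
  4402 − 3357 = 1045 bp
  wrap: 6567 − 4402 + 3072 = 5237 bp
Sorted largest to smallest: 5237, 1045, 285 bp.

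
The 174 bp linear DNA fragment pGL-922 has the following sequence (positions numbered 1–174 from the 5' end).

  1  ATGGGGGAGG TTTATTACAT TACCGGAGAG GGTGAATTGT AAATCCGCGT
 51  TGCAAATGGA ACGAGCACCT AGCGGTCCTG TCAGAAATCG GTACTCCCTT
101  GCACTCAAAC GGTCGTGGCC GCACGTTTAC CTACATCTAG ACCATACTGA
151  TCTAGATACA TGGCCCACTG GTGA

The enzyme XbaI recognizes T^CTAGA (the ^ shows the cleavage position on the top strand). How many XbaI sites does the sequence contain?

2

TCTAGA occurs starting at positions 136, 151.
XbaI cuts at 2 sites.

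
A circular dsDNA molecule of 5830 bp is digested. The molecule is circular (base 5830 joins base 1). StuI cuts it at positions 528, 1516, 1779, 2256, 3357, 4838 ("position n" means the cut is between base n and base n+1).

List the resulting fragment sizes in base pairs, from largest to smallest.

Circular molecule, 6 cuts → 6 fragments:
  1516 − 528 = 988 bp
  1779 − 1516 = 263 bp
  2256 − 1779 = 477 bp
  3357 − 2256 = 1101 bp
  4838 − 3357 = 1481 bp
  wrap: 5830 − 4838 + 528 = 1520 bp
Sorted largest to smallest: 1520, 1481, 1101, 988, 477, 263 bp.

1520, 1481, 1101, 988, 477, 263 bp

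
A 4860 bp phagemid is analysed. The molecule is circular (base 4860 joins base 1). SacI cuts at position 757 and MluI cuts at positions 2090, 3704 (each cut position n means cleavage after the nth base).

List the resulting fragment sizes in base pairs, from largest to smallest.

Combined cut positions (sorted): 757, 2090, 3704.
Circular molecule, 3 cuts → 3 fragments:
  2090 − 757 = 1333 bp
  3704 − 2090 = 1614 bp
  wrap: 4860 − 3704 + 757 = 1913 bp
Sorted largest to smallest: 1913, 1614, 1333 bp.

1913, 1614, 1333 bp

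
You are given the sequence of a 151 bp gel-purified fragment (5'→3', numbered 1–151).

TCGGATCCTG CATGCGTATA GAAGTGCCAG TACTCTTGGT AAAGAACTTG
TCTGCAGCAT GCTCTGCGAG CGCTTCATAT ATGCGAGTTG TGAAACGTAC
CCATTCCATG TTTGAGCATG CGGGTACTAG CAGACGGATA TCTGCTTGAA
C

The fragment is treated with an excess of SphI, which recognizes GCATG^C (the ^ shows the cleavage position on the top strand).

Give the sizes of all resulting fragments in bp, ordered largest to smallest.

SphI sites (GCATGC) start at positions 10, 57, 116.
SphI cuts after base 5 of each site (before the last base), so after positions 14, 61, 120.
Linear molecule, 3 cuts → 4 fragments:
  1–14 → 14 bp
  15–61 → 47 bp
  62–120 → 59 bp
  121–151 → 31 bp
Sorted largest to smallest: 59, 47, 31, 14 bp.

59, 47, 31, 14 bp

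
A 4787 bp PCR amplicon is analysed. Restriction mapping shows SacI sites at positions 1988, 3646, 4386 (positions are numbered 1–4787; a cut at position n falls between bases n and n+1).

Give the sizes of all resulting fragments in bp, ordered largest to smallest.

1988, 1658, 740, 401 bp

Linear molecule, 3 cuts → 4 fragments:
  1988 − 0 = 1988 bp
  3646 − 1988 = 1658 bp
  4386 − 3646 = 740 bp
  4787 − 4386 = 401 bp
Sorted largest to smallest: 1988, 1658, 740, 401 bp.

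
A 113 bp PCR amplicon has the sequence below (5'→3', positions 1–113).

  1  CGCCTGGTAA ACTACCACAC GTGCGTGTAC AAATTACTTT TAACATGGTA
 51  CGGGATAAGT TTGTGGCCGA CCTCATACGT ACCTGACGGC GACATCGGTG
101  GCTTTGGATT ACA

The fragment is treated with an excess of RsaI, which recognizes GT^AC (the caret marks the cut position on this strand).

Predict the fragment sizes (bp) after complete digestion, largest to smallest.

RsaI sites (GTAC) start at positions 27, 48, 79.
RsaI cuts after base 2 of each site, so after positions 28, 49, 80.
Linear molecule, 3 cuts → 4 fragments:
  1–28 → 28 bp
  29–49 → 21 bp
  50–80 → 31 bp
  81–113 → 33 bp
Sorted largest to smallest: 33, 31, 28, 21 bp.

33, 31, 28, 21 bp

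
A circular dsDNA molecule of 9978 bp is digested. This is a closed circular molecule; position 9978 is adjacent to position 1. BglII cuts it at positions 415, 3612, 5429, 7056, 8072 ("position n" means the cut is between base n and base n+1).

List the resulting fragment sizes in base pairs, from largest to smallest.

Circular molecule, 5 cuts → 5 fragments:
  3612 − 415 = 3197 bp
  5429 − 3612 = 1817 bp
  7056 − 5429 = 1627 bp
  8072 − 7056 = 1016 bp
  wrap: 9978 − 8072 + 415 = 2321 bp
Sorted largest to smallest: 3197, 2321, 1817, 1627, 1016 bp.

3197, 2321, 1817, 1627, 1016 bp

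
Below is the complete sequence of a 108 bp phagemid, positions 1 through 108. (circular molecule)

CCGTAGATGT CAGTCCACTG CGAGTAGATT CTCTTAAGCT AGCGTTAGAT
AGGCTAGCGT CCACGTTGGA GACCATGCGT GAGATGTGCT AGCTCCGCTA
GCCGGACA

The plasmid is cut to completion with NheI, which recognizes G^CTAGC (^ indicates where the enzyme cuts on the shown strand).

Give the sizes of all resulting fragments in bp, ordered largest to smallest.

NheI sites (GCTAGC) start at positions 38, 53, 88, 97.
NheI cuts after the first base of each site, so after positions 38, 53, 88, 97.
Circular molecule, 4 cuts → 4 fragments:
  39–53 → 15 bp
  54–88 → 35 bp
  89–97 → 9 bp
  98–108 then 1–38 → 11 + 38 = 49 bp
Sorted largest to smallest: 49, 35, 15, 9 bp.

49, 35, 15, 9 bp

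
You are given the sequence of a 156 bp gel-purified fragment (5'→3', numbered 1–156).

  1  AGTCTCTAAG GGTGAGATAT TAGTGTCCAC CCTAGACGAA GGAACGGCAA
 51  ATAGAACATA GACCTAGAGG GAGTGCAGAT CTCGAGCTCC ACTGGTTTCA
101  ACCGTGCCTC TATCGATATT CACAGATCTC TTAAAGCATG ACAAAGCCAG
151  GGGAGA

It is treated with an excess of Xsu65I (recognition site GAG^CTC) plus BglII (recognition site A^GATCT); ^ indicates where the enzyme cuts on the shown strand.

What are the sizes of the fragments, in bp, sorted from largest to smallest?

The Xsu65I site (GAGCTC) starts at position 84.
Xsu65I cuts after base 3 of each site, so after position 86.
BglII sites (AGATCT) start at positions 77, 124.
BglII cuts after the first base of each site, so after positions 77, 124.
Combined cut positions: 77, 86, 124.
Linear molecule, 3 cuts → 4 fragments:
  1–77 → 77 bp
  78–86 → 9 bp
  87–124 → 38 bp
  125–156 → 32 bp
Sorted largest to smallest: 77, 38, 32, 9 bp.

77, 38, 32, 9 bp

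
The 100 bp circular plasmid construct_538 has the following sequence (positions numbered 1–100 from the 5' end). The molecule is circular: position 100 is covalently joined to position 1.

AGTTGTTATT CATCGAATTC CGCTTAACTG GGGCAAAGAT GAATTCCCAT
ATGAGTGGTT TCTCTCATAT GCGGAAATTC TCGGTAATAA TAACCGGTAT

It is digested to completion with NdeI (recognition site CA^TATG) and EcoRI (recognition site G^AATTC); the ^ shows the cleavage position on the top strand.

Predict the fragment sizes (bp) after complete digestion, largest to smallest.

48, 26, 18, 8 bp

NdeI sites (CATATG) start at positions 48, 66.
NdeI cuts after base 2 of each site, so after positions 49, 67.
EcoRI sites (GAATTC) start at positions 15, 41.
EcoRI cuts after the first base of each site, so after positions 15, 41.
Combined cut positions: 15, 41, 49, 67.
Circular molecule, 4 cuts → 4 fragments:
  16–41 → 26 bp
  42–49 → 8 bp
  50–67 → 18 bp
  68–100 then 1–15 → 33 + 15 = 48 bp
Sorted largest to smallest: 48, 26, 18, 8 bp.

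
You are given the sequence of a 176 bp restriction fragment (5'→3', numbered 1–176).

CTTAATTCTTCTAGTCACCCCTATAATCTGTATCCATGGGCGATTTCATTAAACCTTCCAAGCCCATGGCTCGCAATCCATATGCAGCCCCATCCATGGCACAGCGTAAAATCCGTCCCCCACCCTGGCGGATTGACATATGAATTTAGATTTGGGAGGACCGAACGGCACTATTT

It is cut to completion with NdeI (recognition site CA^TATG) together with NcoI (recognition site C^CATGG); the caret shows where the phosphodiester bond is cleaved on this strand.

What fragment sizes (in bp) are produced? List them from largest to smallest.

44, 38, 34, 30, 16, 14 bp

NdeI sites (CATATG) start at positions 79, 137.
NdeI cuts after base 2 of each site, so after positions 80, 138.
NcoI sites (CCATGG) start at positions 34, 64, 94.
NcoI cuts after the first base of each site, so after positions 34, 64, 94.
Combined cut positions: 34, 64, 80, 94, 138.
Linear molecule, 5 cuts → 6 fragments:
  1–34 → 34 bp
  35–64 → 30 bp
  65–80 → 16 bp
  81–94 → 14 bp
  95–138 → 44 bp
  139–176 → 38 bp
Sorted largest to smallest: 44, 38, 34, 30, 16, 14 bp.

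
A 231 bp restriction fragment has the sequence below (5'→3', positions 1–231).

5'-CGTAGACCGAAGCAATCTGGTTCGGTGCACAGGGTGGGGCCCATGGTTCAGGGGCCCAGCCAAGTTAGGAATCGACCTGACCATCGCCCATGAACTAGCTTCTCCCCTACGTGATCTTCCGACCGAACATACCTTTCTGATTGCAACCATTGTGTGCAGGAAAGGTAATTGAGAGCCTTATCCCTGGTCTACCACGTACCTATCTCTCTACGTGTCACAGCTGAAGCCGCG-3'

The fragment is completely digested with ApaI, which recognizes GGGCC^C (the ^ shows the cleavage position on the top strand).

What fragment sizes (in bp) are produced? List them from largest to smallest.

ApaI sites (GGGCCC) start at positions 37, 52.
ApaI cuts after base 5 of each site (before the last base), so after positions 41, 56.
Linear molecule, 2 cuts → 3 fragments:
  1–41 → 41 bp
  42–56 → 15 bp
  57–231 → 175 bp
Sorted largest to smallest: 175, 41, 15 bp.

175, 41, 15 bp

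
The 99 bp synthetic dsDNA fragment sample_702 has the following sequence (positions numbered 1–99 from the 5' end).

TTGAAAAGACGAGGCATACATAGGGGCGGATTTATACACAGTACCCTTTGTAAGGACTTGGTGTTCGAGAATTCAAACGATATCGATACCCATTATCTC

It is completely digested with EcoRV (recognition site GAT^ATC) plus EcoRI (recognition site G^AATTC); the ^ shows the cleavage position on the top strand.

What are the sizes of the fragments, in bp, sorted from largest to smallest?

69, 18, 12 bp

The EcoRV site (GATATC) starts at position 79.
EcoRV cuts after base 3 of each site, so after position 81.
The EcoRI site (GAATTC) starts at position 69.
EcoRI cuts after the first base of each site, so after position 69.
Combined cut positions: 69, 81.
Linear molecule, 2 cuts → 3 fragments:
  1–69 → 69 bp
  70–81 → 12 bp
  82–99 → 18 bp
Sorted largest to smallest: 69, 18, 12 bp.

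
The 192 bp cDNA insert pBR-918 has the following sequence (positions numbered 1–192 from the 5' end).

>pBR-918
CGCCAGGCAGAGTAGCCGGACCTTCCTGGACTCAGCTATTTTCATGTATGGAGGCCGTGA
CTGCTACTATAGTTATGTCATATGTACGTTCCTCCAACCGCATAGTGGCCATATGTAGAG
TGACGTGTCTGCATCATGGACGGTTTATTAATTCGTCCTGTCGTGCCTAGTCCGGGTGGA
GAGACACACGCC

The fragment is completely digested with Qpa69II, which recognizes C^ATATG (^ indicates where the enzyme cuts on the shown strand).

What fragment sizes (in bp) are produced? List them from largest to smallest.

82, 79, 31 bp

Qpa69II sites (CATATG) start at positions 79, 110.
Qpa69II cuts after the first base of each site, so after positions 79, 110.
Linear molecule, 2 cuts → 3 fragments:
  1–79 → 79 bp
  80–110 → 31 bp
  111–192 → 82 bp
Sorted largest to smallest: 82, 79, 31 bp.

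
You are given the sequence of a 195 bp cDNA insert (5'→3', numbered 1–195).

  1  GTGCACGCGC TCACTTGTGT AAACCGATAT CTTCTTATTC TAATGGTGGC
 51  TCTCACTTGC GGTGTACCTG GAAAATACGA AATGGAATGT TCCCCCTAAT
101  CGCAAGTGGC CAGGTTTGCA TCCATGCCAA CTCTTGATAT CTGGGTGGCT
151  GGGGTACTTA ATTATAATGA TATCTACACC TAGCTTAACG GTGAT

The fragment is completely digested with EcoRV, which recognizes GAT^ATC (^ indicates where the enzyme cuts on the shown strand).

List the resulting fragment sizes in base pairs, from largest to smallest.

EcoRV sites (GATATC) start at positions 26, 136, 169.
EcoRV cuts after base 3 of each site, so after positions 28, 138, 171.
Linear molecule, 3 cuts → 4 fragments:
  1–28 → 28 bp
  29–138 → 110 bp
  139–171 → 33 bp
  172–195 → 24 bp
Sorted largest to smallest: 110, 33, 28, 24 bp.

110, 33, 28, 24 bp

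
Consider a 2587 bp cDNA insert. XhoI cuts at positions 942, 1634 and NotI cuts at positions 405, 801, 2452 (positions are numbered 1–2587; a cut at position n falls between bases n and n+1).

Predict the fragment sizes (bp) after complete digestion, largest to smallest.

818, 692, 405, 396, 141, 135 bp

Combined cut positions (sorted): 405, 801, 942, 1634, 2452.
Linear molecule, 5 cuts → 6 fragments:
  405 − 0 = 405 bp
  801 − 405 = 396 bp
  942 − 801 = 141 bp
  1634 − 942 = 692 bp
  2452 − 1634 = 818 bp
  2587 − 2452 = 135 bp
Sorted largest to smallest: 818, 692, 405, 396, 141, 135 bp.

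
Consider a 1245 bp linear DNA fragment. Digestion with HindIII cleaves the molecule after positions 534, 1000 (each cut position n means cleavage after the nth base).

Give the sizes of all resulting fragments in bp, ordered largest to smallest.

534, 466, 245 bp

Linear molecule, 2 cuts → 3 fragments:
  534 − 0 = 534 bp
  1000 − 534 = 466 bp
  1245 − 1000 = 245 bp
Sorted largest to smallest: 534, 466, 245 bp.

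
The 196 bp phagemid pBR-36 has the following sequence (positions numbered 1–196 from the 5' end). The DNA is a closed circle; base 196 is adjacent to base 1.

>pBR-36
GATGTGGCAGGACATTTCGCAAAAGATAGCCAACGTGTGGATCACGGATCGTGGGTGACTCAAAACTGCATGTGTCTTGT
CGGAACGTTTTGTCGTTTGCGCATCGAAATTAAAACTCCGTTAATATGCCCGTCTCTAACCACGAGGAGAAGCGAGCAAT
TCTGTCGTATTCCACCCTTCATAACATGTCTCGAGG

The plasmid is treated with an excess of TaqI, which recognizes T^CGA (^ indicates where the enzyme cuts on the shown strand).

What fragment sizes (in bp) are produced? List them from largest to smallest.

109, 87 bp

TaqI sites (TCGA) start at positions 104, 191.
TaqI cuts after the first base of each site, so after positions 104, 191.
Circular molecule, 2 cuts → 2 fragments:
  105–191 → 87 bp
  192–196 then 1–104 → 5 + 104 = 109 bp
Sorted largest to smallest: 109, 87 bp.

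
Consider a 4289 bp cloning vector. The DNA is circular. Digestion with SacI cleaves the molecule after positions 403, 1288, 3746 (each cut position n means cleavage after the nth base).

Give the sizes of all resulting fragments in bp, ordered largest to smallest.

2458, 946, 885 bp

Circular molecule, 3 cuts → 3 fragments:
  1288 − 403 = 885 bp
  3746 − 1288 = 2458 bp
  wrap: 4289 − 3746 + 403 = 946 bp
Sorted largest to smallest: 2458, 946, 885 bp.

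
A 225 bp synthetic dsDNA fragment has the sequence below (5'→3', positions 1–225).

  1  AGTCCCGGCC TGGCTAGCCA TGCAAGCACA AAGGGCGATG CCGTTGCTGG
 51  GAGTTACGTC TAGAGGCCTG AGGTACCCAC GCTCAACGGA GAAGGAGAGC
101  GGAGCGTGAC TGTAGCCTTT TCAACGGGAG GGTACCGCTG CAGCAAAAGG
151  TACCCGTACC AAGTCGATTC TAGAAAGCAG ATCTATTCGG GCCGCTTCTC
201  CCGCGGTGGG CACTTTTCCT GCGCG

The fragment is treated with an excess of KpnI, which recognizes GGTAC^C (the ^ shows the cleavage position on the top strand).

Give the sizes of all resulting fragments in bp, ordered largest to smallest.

76, 72, 59, 18 bp

KpnI sites (GGTACC) start at positions 72, 131, 149.
KpnI cuts after base 5 of each site (before the last base), so after positions 76, 135, 153.
Linear molecule, 3 cuts → 4 fragments:
  1–76 → 76 bp
  77–135 → 59 bp
  136–153 → 18 bp
  154–225 → 72 bp
Sorted largest to smallest: 76, 72, 59, 18 bp.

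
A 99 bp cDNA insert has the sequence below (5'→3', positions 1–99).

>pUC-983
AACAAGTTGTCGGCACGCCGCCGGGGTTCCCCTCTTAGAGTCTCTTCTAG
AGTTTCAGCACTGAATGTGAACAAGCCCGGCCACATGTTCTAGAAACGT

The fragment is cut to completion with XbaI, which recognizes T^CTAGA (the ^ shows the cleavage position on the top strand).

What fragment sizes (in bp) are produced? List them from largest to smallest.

XbaI sites (TCTAGA) start at positions 46, 89.
XbaI cuts after the first base of each site, so after positions 46, 89.
Linear molecule, 2 cuts → 3 fragments:
  1–46 → 46 bp
  47–89 → 43 bp
  90–99 → 10 bp
Sorted largest to smallest: 46, 43, 10 bp.

46, 43, 10 bp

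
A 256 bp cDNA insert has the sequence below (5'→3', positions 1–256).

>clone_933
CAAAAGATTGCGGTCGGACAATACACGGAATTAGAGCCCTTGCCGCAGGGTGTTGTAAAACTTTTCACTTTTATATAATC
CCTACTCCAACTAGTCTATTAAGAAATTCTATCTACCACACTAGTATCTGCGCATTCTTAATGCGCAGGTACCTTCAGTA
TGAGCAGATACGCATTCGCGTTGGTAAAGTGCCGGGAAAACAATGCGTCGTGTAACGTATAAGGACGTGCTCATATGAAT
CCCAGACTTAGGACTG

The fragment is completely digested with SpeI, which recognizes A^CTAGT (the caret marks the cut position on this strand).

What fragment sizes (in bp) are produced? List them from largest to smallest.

SpeI sites (ACTAGT) start at positions 90, 120.
SpeI cuts after the first base of each site, so after positions 90, 120.
Linear molecule, 2 cuts → 3 fragments:
  1–90 → 90 bp
  91–120 → 30 bp
  121–256 → 136 bp
Sorted largest to smallest: 136, 90, 30 bp.

136, 90, 30 bp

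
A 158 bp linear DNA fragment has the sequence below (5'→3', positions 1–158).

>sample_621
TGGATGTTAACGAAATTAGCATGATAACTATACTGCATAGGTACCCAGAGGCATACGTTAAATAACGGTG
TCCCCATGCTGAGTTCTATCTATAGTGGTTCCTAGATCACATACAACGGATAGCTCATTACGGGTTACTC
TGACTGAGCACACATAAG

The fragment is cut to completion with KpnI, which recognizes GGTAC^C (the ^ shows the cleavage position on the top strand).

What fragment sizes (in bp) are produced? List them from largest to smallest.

The KpnI site (GGTACC) starts at position 40.
KpnI cuts after base 5 of each site (before the last base), so after position 44.
Linear molecule, 1 cut → 2 fragments:
  1–44 → 44 bp
  45–158 → 114 bp
Sorted largest to smallest: 114, 44 bp.

114, 44 bp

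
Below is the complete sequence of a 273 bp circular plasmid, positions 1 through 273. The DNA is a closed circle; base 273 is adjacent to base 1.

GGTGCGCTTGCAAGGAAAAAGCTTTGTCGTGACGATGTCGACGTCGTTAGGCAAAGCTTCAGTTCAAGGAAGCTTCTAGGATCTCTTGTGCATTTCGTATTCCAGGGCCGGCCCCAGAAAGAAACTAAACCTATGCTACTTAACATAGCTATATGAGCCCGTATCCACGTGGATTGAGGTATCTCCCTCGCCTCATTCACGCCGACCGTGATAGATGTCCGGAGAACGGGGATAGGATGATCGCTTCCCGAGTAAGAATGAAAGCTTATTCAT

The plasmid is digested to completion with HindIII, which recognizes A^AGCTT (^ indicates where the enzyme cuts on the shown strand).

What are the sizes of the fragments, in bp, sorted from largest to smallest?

192, 35, 30, 16 bp

HindIII sites (AAGCTT) start at positions 19, 54, 70, 262.
HindIII cuts after the first base of each site, so after positions 19, 54, 70, 262.
Circular molecule, 4 cuts → 4 fragments:
  20–54 → 35 bp
  55–70 → 16 bp
  71–262 → 192 bp
  263–273 then 1–19 → 11 + 19 = 30 bp
Sorted largest to smallest: 192, 35, 30, 16 bp.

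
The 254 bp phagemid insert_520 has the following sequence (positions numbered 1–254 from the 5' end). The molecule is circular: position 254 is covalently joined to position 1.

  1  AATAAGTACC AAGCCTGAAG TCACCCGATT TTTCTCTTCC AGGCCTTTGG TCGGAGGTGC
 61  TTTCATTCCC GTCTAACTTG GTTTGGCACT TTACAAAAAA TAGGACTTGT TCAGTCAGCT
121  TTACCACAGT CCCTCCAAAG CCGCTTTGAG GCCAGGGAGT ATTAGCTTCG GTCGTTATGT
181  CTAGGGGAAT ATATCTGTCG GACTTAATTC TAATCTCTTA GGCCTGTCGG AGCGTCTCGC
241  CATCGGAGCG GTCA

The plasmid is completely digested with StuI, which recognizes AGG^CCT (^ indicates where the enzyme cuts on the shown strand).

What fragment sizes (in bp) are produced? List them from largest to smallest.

179, 75 bp

StuI sites (AGGCCT) start at positions 41, 220.
StuI cuts after base 3 of each site, so after positions 43, 222.
Circular molecule, 2 cuts → 2 fragments:
  44–222 → 179 bp
  223–254 then 1–43 → 32 + 43 = 75 bp
Sorted largest to smallest: 179, 75 bp.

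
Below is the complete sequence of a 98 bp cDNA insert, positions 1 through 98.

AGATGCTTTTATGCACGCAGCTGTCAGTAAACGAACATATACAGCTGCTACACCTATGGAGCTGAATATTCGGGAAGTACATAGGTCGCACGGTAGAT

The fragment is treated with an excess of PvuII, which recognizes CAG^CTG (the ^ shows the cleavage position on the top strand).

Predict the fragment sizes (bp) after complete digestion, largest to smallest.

54, 24, 20 bp

PvuII sites (CAGCTG) start at positions 18, 42.
PvuII cuts after base 3 of each site, so after positions 20, 44.
Linear molecule, 2 cuts → 3 fragments:
  1–20 → 20 bp
  21–44 → 24 bp
  45–98 → 54 bp
Sorted largest to smallest: 54, 24, 20 bp.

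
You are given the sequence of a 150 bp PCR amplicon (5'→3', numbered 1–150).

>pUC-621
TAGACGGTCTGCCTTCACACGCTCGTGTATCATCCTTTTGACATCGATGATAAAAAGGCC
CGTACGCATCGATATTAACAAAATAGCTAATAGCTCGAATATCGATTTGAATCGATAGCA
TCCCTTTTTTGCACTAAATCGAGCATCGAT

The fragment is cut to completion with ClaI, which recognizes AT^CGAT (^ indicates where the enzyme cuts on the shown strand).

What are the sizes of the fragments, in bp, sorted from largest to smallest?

ClaI sites (ATCGAT) start at positions 43, 68, 101, 111, 145.
ClaI cuts after base 2 of each site, so after positions 44, 69, 102, 112, 146.
Linear molecule, 5 cuts → 6 fragments:
  1–44 → 44 bp
  45–69 → 25 bp
  70–102 → 33 bp
  103–112 → 10 bp
  113–146 → 34 bp
  147–150 → 4 bp
Sorted largest to smallest: 44, 34, 33, 25, 10, 4 bp.

44, 34, 33, 25, 10, 4 bp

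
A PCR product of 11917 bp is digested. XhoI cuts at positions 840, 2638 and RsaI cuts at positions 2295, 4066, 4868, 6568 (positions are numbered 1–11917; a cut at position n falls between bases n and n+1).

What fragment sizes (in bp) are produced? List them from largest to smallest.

5349, 1700, 1455, 1428, 840, 802, 343 bp

Combined cut positions (sorted): 840, 2295, 2638, 4066, 4868, 6568.
Linear molecule, 6 cuts → 7 fragments:
  840 − 0 = 840 bp
  2295 − 840 = 1455 bp
  2638 − 2295 = 343 bp
  4066 − 2638 = 1428 bp
  4868 − 4066 = 802 bp
  6568 − 4868 = 1700 bp
  11917 − 6568 = 5349 bp
Sorted largest to smallest: 5349, 1700, 1455, 1428, 840, 802, 343 bp.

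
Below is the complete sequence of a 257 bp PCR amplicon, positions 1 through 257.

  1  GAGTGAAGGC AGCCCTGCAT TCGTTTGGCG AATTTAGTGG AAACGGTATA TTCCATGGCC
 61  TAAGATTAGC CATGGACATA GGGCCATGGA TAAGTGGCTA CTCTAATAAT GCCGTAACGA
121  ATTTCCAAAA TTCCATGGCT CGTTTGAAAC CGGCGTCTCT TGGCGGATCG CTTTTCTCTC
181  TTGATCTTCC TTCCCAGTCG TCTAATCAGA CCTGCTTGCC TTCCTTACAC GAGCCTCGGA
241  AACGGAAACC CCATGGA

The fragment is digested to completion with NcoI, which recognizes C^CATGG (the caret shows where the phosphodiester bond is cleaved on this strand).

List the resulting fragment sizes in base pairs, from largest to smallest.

118, 53, 49, 17, 14, 6 bp

NcoI sites (CCATGG) start at positions 53, 70, 84, 133, 251.
NcoI cuts after the first base of each site, so after positions 53, 70, 84, 133, 251.
Linear molecule, 5 cuts → 6 fragments:
  1–53 → 53 bp
  54–70 → 17 bp
  71–84 → 14 bp
  85–133 → 49 bp
  134–251 → 118 bp
  252–257 → 6 bp
Sorted largest to smallest: 118, 53, 49, 17, 14, 6 bp.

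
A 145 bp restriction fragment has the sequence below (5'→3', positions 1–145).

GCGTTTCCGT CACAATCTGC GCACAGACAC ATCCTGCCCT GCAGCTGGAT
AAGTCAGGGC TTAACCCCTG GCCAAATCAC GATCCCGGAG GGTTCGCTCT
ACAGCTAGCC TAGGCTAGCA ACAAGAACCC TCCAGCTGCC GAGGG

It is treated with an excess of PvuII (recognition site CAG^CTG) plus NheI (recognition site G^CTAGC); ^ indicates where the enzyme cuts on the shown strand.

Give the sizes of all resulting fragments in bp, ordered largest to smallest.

60, 44, 21, 10, 10 bp

PvuII sites (CAGCTG) start at positions 42, 133.
PvuII cuts after base 3 of each site, so after positions 44, 135.
NheI sites (GCTAGC) start at positions 104, 114.
NheI cuts after the first base of each site, so after positions 104, 114.
Combined cut positions: 44, 104, 114, 135.
Linear molecule, 4 cuts → 5 fragments:
  1–44 → 44 bp
  45–104 → 60 bp
  105–114 → 10 bp
  115–135 → 21 bp
  136–145 → 10 bp
Sorted largest to smallest: 60, 44, 21, 10, 10 bp.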